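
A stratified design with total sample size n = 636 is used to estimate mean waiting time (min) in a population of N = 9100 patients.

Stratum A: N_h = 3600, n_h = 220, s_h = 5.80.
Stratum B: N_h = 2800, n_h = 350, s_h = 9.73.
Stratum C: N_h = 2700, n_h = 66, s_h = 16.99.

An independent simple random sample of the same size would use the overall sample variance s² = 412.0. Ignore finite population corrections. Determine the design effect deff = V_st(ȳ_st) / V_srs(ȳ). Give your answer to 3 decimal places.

V̂(ȳ_st) = Σ W_h² s_h²/n_h, with W_h = N_h/N and N = 9100:
  stratum A: (3600/9100)²·5.80²/220 = 0.0239307
  stratum B: (2800/9100)²·9.73²/350 = 0.0256089
  stratum C: (2700/9100)²·16.99²/66 = 0.385024
V_st = 0.434563
V_srs = s²/n = 412.0/636 = 0.647799
deff = V_st / V_srs = 0.434563/0.647799 = 0.6708

deff ≈ 0.671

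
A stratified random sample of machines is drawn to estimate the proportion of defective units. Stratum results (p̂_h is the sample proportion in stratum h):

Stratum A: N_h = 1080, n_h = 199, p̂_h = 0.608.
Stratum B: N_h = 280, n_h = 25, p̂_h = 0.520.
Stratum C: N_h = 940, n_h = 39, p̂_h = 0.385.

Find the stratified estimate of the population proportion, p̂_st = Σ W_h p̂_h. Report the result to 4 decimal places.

p̂_st ≈ 0.5061

N = 2300; stratum weights W_h = N_h/N.
p̂_st = Σ W_h p̂_h = (1080·0.608 + 280·0.520 + 940·0.385)/2300 = 0.50615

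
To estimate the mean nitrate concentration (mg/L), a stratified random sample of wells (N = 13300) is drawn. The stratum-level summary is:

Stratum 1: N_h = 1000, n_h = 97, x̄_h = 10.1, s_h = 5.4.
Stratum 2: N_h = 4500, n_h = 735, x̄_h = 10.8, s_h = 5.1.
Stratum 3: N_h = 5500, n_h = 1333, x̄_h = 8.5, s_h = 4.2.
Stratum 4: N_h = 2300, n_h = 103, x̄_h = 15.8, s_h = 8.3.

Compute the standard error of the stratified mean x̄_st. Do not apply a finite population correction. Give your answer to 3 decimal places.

V̂(x̄_st) = Σ W_h² s_h²/n_h, with W_h = N_h/N and N = 13300:
  stratum 1: (1000/13300)²·5.4²/97 = 0.00169947
  stratum 2: (4500/13300)²·5.1²/735 = 0.00405112
  stratum 3: (5500/13300)²·4.2²/1333 = 0.00226303
  stratum 4: (2300/13300)²·8.3²/103 = 0.0200019
V̂(x̄_st) = 0.0280155
SE(x̄_st) = √0.0280155 = 0.167378

SE(x̄_st) ≈ 0.167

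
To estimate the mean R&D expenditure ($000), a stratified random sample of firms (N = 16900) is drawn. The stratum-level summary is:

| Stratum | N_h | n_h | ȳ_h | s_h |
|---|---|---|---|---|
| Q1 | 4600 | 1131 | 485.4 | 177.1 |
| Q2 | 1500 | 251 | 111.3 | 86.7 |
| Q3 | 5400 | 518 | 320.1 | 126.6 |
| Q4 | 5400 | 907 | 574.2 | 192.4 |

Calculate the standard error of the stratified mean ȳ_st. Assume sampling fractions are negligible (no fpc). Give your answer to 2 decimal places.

SE(ȳ_st) ≈ 3.10

V̂(ȳ_st) = Σ W_h² s_h²/n_h, with W_h = N_h/N and N = 16900:
  stratum Q1: (4600/16900)²·177.1²/1131 = 2.05455
  stratum Q2: (1500/16900)²·86.7²/251 = 0.235925
  stratum Q3: (5400/16900)²·126.6²/518 = 3.15902
  stratum Q4: (5400/16900)²·192.4²/907 = 4.16694
V̂(ȳ_st) = 9.61643
SE(ȳ_st) = √9.61643 = 3.10104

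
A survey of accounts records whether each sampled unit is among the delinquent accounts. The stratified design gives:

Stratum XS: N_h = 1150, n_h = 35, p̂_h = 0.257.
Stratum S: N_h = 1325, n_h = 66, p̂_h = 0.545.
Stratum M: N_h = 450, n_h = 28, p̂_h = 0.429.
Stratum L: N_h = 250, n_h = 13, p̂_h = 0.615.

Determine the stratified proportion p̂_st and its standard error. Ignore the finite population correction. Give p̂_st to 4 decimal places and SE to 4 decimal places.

N = 3175; stratum weights W_h = N_h/N.
p̂_st = Σ W_h p̂_h = (1150·0.257 + 1325·0.545 + 450·0.429 + 250·0.615)/3175 = 0.42976
V̂(p̂_st) = Σ W_h² p̂_h(1−p̂_h)/(n_h−1):
  stratum XS: (1150/3175)²·0.257·0.743/34 = 0.000736803
  stratum S: (1325/3175)²·0.545·0.455/65 = 0.000664414
  stratum M: (450/3175)²·0.429·0.571/27 = 0.00018225
  stratum L: (250/3175)²·0.615·0.385/12 = 0.000122334
V̂(p̂_st) = 0.0017058; SE = √V̂ = 0.0413013

p̂_st ≈ 0.4298, SE ≈ 0.0413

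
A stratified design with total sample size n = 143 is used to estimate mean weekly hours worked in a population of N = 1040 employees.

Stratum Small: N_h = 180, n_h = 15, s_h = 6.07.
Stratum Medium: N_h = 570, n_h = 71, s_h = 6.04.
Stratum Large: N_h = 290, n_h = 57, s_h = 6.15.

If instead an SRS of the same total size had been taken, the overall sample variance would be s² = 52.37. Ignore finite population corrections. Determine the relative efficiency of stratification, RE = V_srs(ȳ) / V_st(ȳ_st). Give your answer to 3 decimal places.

V̂(ȳ_st) = Σ W_h² s_h²/n_h, with W_h = N_h/N and N = 1040:
  stratum Small: (180/1040)²·6.07²/15 = 0.0735808
  stratum Medium: (570/1040)²·6.04²/71 = 0.154347
  stratum Large: (290/1040)²·6.15²/57 = 0.0515947
V_st = 0.279523
V_srs = s²/n = 52.37/143 = 0.366224
Relative efficiency = V_srs / V_st = 0.366224/0.279523 = 1.3102

RE ≈ 1.310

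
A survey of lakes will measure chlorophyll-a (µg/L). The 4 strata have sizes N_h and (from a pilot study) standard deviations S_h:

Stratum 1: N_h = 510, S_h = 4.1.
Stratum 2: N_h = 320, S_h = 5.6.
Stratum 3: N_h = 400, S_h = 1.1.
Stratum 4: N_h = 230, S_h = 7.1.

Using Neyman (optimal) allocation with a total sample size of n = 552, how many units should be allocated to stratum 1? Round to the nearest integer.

194

Neyman allocation: n_h = n · N_h S_h / Σ N_i S_i, with n = 552.
  stratum 1: N_h·S_h = 510·4.1 = 2091.00
  stratum 2: N_h·S_h = 320·5.6 = 1792.00
  stratum 3: N_h·S_h = 400·1.1 = 440.00
  stratum 4: N_h·S_h = 230·7.1 = 1633.00
Σ N_h S_h = 5956.00
n for stratum 1 = 552·2091.00/5956.00 = 193.793 → 194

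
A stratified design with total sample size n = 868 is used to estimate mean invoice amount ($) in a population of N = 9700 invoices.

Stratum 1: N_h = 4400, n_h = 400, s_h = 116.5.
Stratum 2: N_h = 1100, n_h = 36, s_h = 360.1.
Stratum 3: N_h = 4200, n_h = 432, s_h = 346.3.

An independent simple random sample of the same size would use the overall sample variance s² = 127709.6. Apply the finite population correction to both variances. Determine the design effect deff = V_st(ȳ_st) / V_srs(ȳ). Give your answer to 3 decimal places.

V̂(ȳ_st) = Σ W_h² (1 − n_h/N_h) s_h²/n_h, with W_h = N_h/N and N = 9700:
  stratum 1: (4400/9700)²·(1 − 400/4400)·116.5²/400 = 6.34689
  stratum 2: (1100/9700)²·(1 − 36/1100)·360.1²/36 = 44.8058
  stratum 3: (4200/9700)²·(1 − 432/4200)·346.3²/432 = 46.6915
V_st = 97.8442
V_srs = (1 − 868/9700)·127709.6/868 = 133.965
deff = V_st / V_srs = 97.8442/133.965 = 0.7304

deff ≈ 0.730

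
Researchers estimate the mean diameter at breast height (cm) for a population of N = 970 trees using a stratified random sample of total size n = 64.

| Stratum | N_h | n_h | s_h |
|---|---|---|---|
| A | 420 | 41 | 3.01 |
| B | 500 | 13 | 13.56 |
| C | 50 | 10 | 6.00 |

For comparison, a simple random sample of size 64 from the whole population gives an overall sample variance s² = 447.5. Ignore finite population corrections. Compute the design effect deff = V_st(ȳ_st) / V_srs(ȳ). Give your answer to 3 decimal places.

deff ≈ 0.545

V̂(ȳ_st) = Σ W_h² s_h²/n_h, with W_h = N_h/N and N = 970:
  stratum A: (420/970)²·3.01²/41 = 0.041429
  stratum B: (500/970)²·13.56²/13 = 3.75814
  stratum C: (50/970)²·6.00²/10 = 0.00956531
V_st = 3.80913
V_srs = s²/n = 447.5/64 = 6.99219
deff = V_st / V_srs = 3.80913/6.99219 = 0.5448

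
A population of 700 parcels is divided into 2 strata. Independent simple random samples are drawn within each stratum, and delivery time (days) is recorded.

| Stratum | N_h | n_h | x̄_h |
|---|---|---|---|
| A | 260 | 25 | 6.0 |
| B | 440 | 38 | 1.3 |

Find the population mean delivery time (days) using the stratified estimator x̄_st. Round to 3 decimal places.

N = Σ N_h = 700. Stratum weights W_h = N_h/N.
x̄_st = (260·6.0 + 440·1.3) / 700 = 3.04571

x̄_st ≈ 3.046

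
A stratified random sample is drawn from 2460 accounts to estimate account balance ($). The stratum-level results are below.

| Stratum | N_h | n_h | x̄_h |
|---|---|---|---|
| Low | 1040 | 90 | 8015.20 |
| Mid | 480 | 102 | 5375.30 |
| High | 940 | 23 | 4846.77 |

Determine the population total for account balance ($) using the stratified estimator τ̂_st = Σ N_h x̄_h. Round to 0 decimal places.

τ̂_st ≈ 15471916

τ̂_st = Σ N_h x̄_h = 1040·8015.20 + 480·5375.30 + 940·4846.77 = 15471916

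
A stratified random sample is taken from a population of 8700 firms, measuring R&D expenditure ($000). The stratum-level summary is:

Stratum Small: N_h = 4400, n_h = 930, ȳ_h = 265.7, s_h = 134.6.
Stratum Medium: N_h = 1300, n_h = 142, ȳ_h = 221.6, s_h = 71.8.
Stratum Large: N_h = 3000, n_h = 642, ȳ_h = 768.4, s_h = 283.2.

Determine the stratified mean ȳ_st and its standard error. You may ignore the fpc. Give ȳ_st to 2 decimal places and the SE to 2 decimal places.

ȳ_st = Σ W_h ȳ_h = (4400·265.7 + 1300·221.6 + 3000·768.4)/8700 = 432.45517
V̂(ȳ_st) = Σ W_h² s_h²/n_h, with W_h = N_h/N and N = 8700:
  stratum Small: (4400/8700)²·134.6²/930 = 4.98281
  stratum Medium: (1300/8700)²·71.8²/142 = 0.810604
  stratum Large: (3000/8700)²·283.2²/642 = 14.8544
V̂(ȳ_st) = 20.6478
SE(ȳ_st) = √20.6478 = 4.54399

ȳ_st ≈ 432.46, SE ≈ 4.54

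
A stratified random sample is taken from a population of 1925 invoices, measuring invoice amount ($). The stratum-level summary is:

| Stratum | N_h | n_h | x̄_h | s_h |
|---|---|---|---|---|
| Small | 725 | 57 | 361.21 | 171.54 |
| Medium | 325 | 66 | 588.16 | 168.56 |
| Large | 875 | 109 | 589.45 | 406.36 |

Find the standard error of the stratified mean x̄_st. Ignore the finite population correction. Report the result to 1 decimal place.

SE(x̄_st) ≈ 20.0

V̂(x̄_st) = Σ W_h² s_h²/n_h, with W_h = N_h/N and N = 1925:
  stratum Small: (725/1925)²·171.54²/57 = 73.2269
  stratum Medium: (325/1925)²·168.56²/66 = 12.2707
  stratum Large: (875/1925)²·406.36²/109 = 313.004
V̂(x̄_st) = 398.502
SE(x̄_st) = √398.502 = 19.9625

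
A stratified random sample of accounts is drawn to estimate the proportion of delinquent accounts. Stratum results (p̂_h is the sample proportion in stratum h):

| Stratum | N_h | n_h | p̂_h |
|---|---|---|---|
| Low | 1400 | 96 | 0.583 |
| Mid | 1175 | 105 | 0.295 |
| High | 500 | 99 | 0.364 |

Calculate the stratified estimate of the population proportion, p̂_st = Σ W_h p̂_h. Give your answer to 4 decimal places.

N = 3075; stratum weights W_h = N_h/N.
p̂_st = Σ W_h p̂_h = (1400·0.583 + 1175·0.295 + 500·0.364)/3075 = 0.43734

p̂_st ≈ 0.4373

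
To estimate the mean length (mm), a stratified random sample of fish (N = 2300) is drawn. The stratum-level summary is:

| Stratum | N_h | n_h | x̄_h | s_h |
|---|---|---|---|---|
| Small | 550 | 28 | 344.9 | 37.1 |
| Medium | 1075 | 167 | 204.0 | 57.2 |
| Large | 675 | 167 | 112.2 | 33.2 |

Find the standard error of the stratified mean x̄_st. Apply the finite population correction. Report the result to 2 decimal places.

V̂(x̄_st) = Σ W_h² (1 − n_h/N_h) s_h²/n_h, with W_h = N_h/N and N = 2300:
  stratum Small: (550/2300)²·(1 − 28/550)·37.1²/28 = 2.66789
  stratum Medium: (1075/2300)²·(1 − 167/1075)·57.2²/167 = 3.61505
  stratum Large: (675/2300)²·(1 − 167/675)·33.2²/167 = 0.42783
V̂(x̄_st) = 6.71077
SE(x̄_st) = √6.71077 = 2.59051

SE(x̄_st) ≈ 2.59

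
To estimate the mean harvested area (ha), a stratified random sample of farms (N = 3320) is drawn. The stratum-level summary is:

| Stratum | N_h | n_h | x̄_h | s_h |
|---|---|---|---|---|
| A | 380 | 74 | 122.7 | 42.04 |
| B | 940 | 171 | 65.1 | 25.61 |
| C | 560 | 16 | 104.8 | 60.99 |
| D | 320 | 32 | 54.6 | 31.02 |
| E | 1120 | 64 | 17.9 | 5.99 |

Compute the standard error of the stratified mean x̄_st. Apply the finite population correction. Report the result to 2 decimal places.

V̂(x̄_st) = Σ W_h² (1 − n_h/N_h) s_h²/n_h, with W_h = N_h/N and N = 3320:
  stratum A: (380/3320)²·(1 − 74/380)·42.04²/74 = 0.251955
  stratum B: (940/3320)²·(1 − 171/940)·25.61²/171 = 0.251537
  stratum C: (560/3320)²·(1 − 16/560)·60.99²/16 = 6.42552
  stratum D: (320/3320)²·(1 − 32/320)·31.02²/32 = 0.25142
  stratum E: (1120/3320)²·(1 − 64/1120)·5.99²/64 = 0.0601561
V̂(x̄_st) = 7.24058
SE(x̄_st) = √7.24058 = 2.69083

SE(x̄_st) ≈ 2.69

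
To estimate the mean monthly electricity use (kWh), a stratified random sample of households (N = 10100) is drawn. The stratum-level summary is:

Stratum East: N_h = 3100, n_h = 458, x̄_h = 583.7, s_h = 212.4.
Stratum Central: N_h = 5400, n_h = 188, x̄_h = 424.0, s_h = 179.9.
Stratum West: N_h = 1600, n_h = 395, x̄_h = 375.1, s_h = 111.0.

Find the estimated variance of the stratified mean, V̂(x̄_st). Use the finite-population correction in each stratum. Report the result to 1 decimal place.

V̂(x̄_st) = Σ W_h² (1 − n_h/N_h) s_h²/n_h, with W_h = N_h/N and N = 10100:
  stratum East: (3100/10100)²·(1 − 458/3100)·212.4²/458 = 7.90852
  stratum Central: (5400/10100)²·(1 − 188/5400)·179.9²/188 = 47.4963
  stratum West: (1600/10100)²·(1 − 395/1600)·111.0²/395 = 0.58954
V̂(x̄_st) = 55.9944

V̂(x̄_st) ≈ 56.0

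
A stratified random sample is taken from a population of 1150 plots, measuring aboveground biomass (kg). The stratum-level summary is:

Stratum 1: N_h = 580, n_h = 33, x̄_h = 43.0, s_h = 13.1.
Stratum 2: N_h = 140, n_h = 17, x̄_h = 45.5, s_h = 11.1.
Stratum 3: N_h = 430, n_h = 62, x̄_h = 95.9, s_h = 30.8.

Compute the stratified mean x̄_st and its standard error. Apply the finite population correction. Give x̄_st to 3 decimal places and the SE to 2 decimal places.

x̄_st ≈ 63.084, SE ≈ 1.78

x̄_st = Σ W_h x̄_h = (580·43.0 + 140·45.5 + 430·95.9)/1150 = 63.08435
V̂(x̄_st) = Σ W_h² (1 − n_h/N_h) s_h²/n_h, with W_h = N_h/N and N = 1150:
  stratum 1: (580/1150)²·(1 − 33/580)·13.1²/33 = 1.24752
  stratum 2: (140/1150)²·(1 − 17/140)·11.1²/17 = 0.0943701
  stratum 3: (430/1150)²·(1 − 62/430)·30.8²/62 = 1.83076
V̂(x̄_st) = 3.17265
SE(x̄_st) = √3.17265 = 1.78119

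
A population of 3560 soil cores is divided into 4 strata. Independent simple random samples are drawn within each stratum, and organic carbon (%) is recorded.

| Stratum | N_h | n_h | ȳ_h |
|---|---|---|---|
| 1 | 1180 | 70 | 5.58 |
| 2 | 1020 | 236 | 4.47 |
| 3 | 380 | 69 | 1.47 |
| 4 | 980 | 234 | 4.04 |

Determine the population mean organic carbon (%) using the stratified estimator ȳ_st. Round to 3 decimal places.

N = Σ N_h = 3560. Stratum weights W_h = N_h/N.
ȳ_st = (1180·5.58 + 1020·4.47 + 380·1.47 + 980·4.04) / 3560 = 4.39933

ȳ_st ≈ 4.399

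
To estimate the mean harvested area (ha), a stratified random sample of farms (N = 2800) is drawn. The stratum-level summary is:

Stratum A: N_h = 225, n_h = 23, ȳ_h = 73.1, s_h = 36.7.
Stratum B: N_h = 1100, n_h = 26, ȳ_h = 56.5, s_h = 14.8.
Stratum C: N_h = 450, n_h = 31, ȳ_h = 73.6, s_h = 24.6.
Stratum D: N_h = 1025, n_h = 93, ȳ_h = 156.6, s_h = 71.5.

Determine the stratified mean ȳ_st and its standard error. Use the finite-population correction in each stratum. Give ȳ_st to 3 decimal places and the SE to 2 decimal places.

ȳ_st = Σ W_h ȳ_h = (225·73.1 + 1100·56.5 + 450·73.6 + 1025·156.6)/2800 = 97.22589
V̂(ȳ_st) = Σ W_h² (1 − n_h/N_h) s_h²/n_h, with W_h = N_h/N and N = 2800:
  stratum A: (225/2800)²·(1 − 23/225)·36.7²/23 = 0.339486
  stratum B: (1100/2800)²·(1 − 26/1100)·14.8²/26 = 1.26949
  stratum C: (450/2800)²·(1 − 31/450)·24.6²/31 = 0.469482
  stratum D: (1025/2800)²·(1 − 93/1025)·71.5²/93 = 6.69812
V̂(ȳ_st) = 8.77658
SE(ȳ_st) = √8.77658 = 2.96253

ȳ_st ≈ 97.226, SE ≈ 2.96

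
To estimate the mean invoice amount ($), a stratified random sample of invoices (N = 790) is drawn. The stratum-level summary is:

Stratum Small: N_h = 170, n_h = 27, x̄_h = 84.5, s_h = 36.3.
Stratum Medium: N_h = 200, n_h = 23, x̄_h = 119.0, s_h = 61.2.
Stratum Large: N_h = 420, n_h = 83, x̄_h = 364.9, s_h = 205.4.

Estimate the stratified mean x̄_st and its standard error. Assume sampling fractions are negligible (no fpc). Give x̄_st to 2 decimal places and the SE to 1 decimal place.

x̄_st = Σ W_h x̄_h = (170·84.5 + 200·119.0 + 420·364.9)/790 = 242.30759
V̂(x̄_st) = Σ W_h² s_h²/n_h, with W_h = N_h/N and N = 790:
  stratum Small: (170/790)²·36.3²/27 = 2.25992
  stratum Medium: (200/790)²·61.2²/23 = 10.4371
  stratum Large: (420/790)²·205.4²/83 = 143.67
V̂(x̄_st) = 156.367
SE(x̄_st) = √156.367 = 12.5047

x̄_st ≈ 242.31, SE ≈ 12.5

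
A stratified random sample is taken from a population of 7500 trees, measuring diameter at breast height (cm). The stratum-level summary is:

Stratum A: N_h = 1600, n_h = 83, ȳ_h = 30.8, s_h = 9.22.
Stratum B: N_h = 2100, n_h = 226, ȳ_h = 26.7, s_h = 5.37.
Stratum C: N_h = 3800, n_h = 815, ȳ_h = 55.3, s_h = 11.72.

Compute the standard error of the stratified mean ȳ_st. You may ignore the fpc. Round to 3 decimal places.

V̂(ȳ_st) = Σ W_h² s_h²/n_h, with W_h = N_h/N and N = 7500:
  stratum A: (1600/7500)²·9.22²/83 = 0.0466124
  stratum B: (2100/7500)²·5.37²/226 = 0.0100036
  stratum C: (3800/7500)²·11.72²/815 = 0.0432656
V̂(ȳ_st) = 0.0998815
SE(ȳ_st) = √0.0998815 = 0.31604

SE(ȳ_st) ≈ 0.316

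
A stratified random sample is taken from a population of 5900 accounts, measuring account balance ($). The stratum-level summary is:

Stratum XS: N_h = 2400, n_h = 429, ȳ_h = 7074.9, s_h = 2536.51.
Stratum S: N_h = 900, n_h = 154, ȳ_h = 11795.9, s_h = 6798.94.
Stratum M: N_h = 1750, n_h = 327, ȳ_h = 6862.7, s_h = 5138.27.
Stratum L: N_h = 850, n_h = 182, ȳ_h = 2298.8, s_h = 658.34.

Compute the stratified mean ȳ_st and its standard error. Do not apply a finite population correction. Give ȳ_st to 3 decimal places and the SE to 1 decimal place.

ȳ_st ≈ 7044.030, SE ≈ 128.9

ȳ_st = Σ W_h ȳ_h = (2400·7074.9 + 900·11795.9 + 1750·6862.7 + 850·2298.8)/5900 = 7044.02966
V̂(ȳ_st) = Σ W_h² s_h²/n_h, with W_h = N_h/N and N = 5900:
  stratum XS: (2400/5900)²·2536.51²/429 = 2481.61
  stratum S: (900/5900)²·6798.94²/154 = 6984.62
  stratum M: (1750/5900)²·5138.27²/327 = 7103.27
  stratum L: (850/5900)²·658.34²/182 = 49.4268
V̂(ȳ_st) = 16618.9
SE(ȳ_st) = √16618.9 = 128.914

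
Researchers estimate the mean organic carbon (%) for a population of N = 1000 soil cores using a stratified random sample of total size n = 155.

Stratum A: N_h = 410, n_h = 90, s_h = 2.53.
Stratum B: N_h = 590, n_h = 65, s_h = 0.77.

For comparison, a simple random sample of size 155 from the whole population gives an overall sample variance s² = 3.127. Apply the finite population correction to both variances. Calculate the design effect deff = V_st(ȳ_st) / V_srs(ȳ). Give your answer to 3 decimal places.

deff ≈ 0.713

V̂(ȳ_st) = Σ W_h² (1 − n_h/N_h) s_h²/n_h, with W_h = N_h/N and N = 1000:
  stratum A: (410/1000)²·(1 − 90/410)·2.53²/90 = 0.00933109
  stratum B: (590/1000)²·(1 − 65/590)·0.77²/65 = 0.0028254
V_st = 0.0121565
V_srs = (1 − 155/1000)·3.127/155 = 0.0170472
deff = V_st / V_srs = 0.0121565/0.0170472 = 0.7131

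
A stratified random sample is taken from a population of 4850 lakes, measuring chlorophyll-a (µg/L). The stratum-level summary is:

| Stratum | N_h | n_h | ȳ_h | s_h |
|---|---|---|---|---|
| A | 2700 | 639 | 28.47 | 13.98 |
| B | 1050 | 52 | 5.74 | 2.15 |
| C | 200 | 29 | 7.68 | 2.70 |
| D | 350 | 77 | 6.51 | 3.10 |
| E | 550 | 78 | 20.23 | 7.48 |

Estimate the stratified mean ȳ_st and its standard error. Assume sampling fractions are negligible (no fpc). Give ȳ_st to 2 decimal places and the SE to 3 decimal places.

ȳ_st ≈ 20.17, SE ≈ 0.331

ȳ_st = Σ W_h ȳ_h = (2700·28.47 + 1050·5.74 + 200·7.68 + 350·6.51 + 550·20.23)/4850 = 20.17258
V̂(ȳ_st) = Σ W_h² s_h²/n_h, with W_h = N_h/N and N = 4850:
  stratum A: (2700/4850)²·13.98²/639 = 0.0947889
  stratum B: (1050/4850)²·2.15²/52 = 0.00416647
  stratum C: (200/4850)²·2.70²/29 = 0.00042747
  stratum D: (350/4850)²·3.10²/77 = 0.000649958
  stratum E: (550/4850)²·7.48²/78 = 0.00922466
V̂(ȳ_st) = 0.109257
SE(ȳ_st) = √0.109257 = 0.330541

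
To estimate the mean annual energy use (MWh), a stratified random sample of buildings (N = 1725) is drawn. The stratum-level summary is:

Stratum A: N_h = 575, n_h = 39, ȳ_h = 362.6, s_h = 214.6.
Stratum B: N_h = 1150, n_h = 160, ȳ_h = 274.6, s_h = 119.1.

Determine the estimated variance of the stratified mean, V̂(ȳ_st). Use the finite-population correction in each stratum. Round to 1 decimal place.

V̂(ȳ_st) = Σ W_h² (1 − n_h/N_h) s_h²/n_h, with W_h = N_h/N and N = 1725:
  stratum A: (575/1725)²·(1 − 39/575)·214.6²/39 = 122.306
  stratum B: (1150/1725)²·(1 − 160/1150)·119.1²/160 = 33.9202
V̂(ȳ_st) = 156.227

V̂(ȳ_st) ≈ 156.2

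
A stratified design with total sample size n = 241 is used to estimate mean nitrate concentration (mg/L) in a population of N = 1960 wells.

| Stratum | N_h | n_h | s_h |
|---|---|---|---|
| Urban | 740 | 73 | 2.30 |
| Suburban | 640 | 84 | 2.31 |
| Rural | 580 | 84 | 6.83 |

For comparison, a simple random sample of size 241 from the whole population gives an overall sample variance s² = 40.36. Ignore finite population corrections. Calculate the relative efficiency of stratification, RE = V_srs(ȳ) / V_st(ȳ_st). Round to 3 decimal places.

RE ≈ 2.548

V̂(ȳ_st) = Σ W_h² s_h²/n_h, with W_h = N_h/N and N = 1960:
  stratum Urban: (740/1960)²·2.30²/73 = 0.0103296
  stratum Suburban: (640/1960)²·2.31²/84 = 0.00677318
  stratum Rural: (580/1960)²·6.83²/84 = 0.0486302
V_st = 0.065733
V_srs = s²/n = 40.36/241 = 0.167469
Relative efficiency = V_srs / V_st = 0.167469/0.065733 = 2.5477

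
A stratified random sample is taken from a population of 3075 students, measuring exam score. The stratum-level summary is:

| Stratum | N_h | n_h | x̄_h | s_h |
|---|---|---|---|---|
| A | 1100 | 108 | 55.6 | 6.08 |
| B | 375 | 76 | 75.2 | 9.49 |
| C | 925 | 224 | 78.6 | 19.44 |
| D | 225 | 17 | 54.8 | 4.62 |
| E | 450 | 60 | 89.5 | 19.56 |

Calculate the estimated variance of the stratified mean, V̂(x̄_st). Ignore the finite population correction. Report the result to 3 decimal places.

V̂(x̄_st) = Σ W_h² s_h²/n_h, with W_h = N_h/N and N = 3075:
  stratum A: (1100/3075)²·6.08²/108 = 0.0438004
  stratum B: (375/3075)²·9.49²/76 = 0.0176235
  stratum C: (925/3075)²·19.44²/224 = 0.152664
  stratum D: (225/3075)²·4.62²/17 = 0.00672218
  stratum E: (450/3075)²·19.56²/60 = 0.136559
V̂(x̄_st) = 0.35737

V̂(x̄_st) ≈ 0.357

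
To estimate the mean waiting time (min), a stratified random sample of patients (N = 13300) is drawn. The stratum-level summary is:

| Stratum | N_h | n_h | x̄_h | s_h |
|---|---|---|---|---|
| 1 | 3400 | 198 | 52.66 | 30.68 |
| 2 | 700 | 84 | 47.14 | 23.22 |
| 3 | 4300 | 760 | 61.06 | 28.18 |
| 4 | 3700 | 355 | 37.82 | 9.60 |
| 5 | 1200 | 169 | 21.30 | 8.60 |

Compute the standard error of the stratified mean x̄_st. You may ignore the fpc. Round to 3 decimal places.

SE(x̄_st) ≈ 0.679

V̂(x̄_st) = Σ W_h² s_h²/n_h, with W_h = N_h/N and N = 13300:
  stratum 1: (3400/13300)²·30.68²/198 = 0.310671
  stratum 2: (700/13300)²·23.22²/84 = 0.0177803
  stratum 3: (4300/13300)²·28.18²/760 = 0.10922
  stratum 4: (3700/13300)²·9.60²/355 = 0.0200916
  stratum 5: (1200/13300)²·8.60²/169 = 0.00356262
V̂(x̄_st) = 0.461325
SE(x̄_st) = √0.461325 = 0.679209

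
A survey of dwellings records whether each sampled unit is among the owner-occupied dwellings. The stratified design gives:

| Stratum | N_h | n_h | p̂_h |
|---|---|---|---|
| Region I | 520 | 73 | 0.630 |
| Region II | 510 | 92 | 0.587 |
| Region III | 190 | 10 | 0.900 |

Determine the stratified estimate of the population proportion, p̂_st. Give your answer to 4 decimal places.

p̂_st ≈ 0.6541

N = 1220; stratum weights W_h = N_h/N.
p̂_st = Σ W_h p̂_h = (520·0.630 + 510·0.587 + 190·0.900)/1220 = 0.65407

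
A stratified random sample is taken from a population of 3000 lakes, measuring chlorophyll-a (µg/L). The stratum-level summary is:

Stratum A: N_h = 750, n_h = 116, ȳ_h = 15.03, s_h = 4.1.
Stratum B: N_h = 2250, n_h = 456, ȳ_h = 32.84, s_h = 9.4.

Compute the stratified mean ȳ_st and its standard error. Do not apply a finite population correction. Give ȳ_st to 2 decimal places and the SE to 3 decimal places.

ȳ_st ≈ 28.39, SE ≈ 0.344

ȳ_st = Σ W_h ȳ_h = (750·15.03 + 2250·32.84)/3000 = 28.38750
V̂(ȳ_st) = Σ W_h² s_h²/n_h, with W_h = N_h/N and N = 3000:
  stratum A: (750/3000)²·4.1²/116 = 0.00905711
  stratum B: (2250/3000)²·9.4²/456 = 0.108997
V̂(ȳ_st) = 0.118054
SE(ȳ_st) = √0.118054 = 0.34359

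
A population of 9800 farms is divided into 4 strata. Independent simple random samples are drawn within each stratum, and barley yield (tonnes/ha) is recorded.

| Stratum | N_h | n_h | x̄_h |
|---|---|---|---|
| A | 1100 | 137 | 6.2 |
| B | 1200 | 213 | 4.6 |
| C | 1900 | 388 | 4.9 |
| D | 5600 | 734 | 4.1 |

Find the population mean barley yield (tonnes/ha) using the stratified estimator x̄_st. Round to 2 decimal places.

N = Σ N_h = 9800. Stratum weights W_h = N_h/N.
x̄_st = (1100·6.2 + 1200·4.6 + 1900·4.9 + 5600·4.1) / 9800 = 4.5520

x̄_st ≈ 4.55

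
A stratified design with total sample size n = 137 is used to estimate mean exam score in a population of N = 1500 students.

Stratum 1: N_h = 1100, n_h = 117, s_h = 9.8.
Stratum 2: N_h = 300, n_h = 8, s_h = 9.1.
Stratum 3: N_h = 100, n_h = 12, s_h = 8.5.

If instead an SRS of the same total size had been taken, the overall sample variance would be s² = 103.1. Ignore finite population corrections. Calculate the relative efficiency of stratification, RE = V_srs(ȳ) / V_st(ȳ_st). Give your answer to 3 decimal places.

V̂(ȳ_st) = Σ W_h² s_h²/n_h, with W_h = N_h/N and N = 1500:
  stratum 1: (1100/1500)²·9.8²/117 = 0.441437
  stratum 2: (300/1500)²·9.1²/8 = 0.41405
  stratum 3: (100/1500)²·8.5²/12 = 0.0267593
V_st = 0.882247
V_srs = s²/n = 103.1/137 = 0.752555
Relative efficiency = V_srs / V_st = 0.752555/0.882247 = 0.8530

RE ≈ 0.853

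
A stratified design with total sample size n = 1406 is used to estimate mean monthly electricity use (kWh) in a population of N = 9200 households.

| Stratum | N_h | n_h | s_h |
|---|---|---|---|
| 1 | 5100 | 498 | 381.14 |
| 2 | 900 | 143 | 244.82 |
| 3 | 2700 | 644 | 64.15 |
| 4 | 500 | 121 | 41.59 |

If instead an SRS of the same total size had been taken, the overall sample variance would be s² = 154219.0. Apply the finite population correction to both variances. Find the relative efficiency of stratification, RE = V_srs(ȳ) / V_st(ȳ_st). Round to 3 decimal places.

RE ≈ 1.097

V̂(ȳ_st) = Σ W_h² (1 − n_h/N_h) s_h²/n_h, with W_h = N_h/N and N = 9200:
  stratum 1: (5100/9200)²·(1 − 498/5100)·381.14²/498 = 80.8874
  stratum 2: (900/9200)²·(1 − 143/900)·244.82²/143 = 3.37381
  stratum 3: (2700/9200)²·(1 − 644/2700)·64.15²/644 = 0.419101
  stratum 4: (500/9200)²·(1 − 121/500)·41.59²/121 = 0.0320056
V_st = 84.7123
V_srs = (1 − 1406/9200)·154219.0/1406 = 92.9234
Relative efficiency = V_srs / V_st = 92.9234/84.7123 = 1.0969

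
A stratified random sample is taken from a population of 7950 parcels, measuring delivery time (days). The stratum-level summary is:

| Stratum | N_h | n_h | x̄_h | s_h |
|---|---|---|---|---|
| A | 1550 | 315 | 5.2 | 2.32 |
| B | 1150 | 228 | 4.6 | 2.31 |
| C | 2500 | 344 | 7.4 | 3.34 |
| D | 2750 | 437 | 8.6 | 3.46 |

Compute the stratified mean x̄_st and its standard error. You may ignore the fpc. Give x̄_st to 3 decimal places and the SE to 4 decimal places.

x̄_st = Σ W_h x̄_h = (1550·5.2 + 1150·4.6 + 2500·7.4 + 2750·8.6)/7950 = 6.98113
V̂(x̄_st) = Σ W_h² s_h²/n_h, with W_h = N_h/N and N = 7950:
  stratum A: (1550/7950)²·2.32²/315 = 0.000649523
  stratum B: (1150/7950)²·2.31²/228 = 0.000489723
  stratum C: (2500/7950)²·3.34²/344 = 0.00320686
  stratum D: (2750/7950)²·3.46²/437 = 0.00327795
V̂(x̄_st) = 0.00762405
SE(x̄_st) = √0.00762405 = 0.0873158

x̄_st ≈ 6.981, SE ≈ 0.0873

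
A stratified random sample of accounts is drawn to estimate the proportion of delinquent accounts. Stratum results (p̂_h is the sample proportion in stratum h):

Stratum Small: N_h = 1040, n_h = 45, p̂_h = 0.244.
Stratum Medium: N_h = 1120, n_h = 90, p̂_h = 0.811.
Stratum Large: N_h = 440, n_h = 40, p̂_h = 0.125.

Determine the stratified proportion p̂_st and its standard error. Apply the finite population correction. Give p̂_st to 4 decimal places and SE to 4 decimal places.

N = 2600; stratum weights W_h = N_h/N.
p̂_st = Σ W_h p̂_h = (1040·0.244 + 1120·0.811 + 440·0.125)/2600 = 0.46811
V̂(p̂_st) = Σ W_h² (1 − n_h/N_h) p̂_h(1−p̂_h)/(n_h−1):
  stratum Small: (1040/2600)²·(1 − 45/1040)·0.244·0.756/44 = 0.000641754
  stratum Medium: (1120/2600)²·(1 − 90/1120)·0.811·0.189/89 = 0.000293901
  stratum Large: (440/2600)²·(1 − 40/440)·0.125·0.875/39 = 7.30162e-05
V̂(p̂_st) = 0.00100867; SE = √V̂ = 0.0317596

p̂_st ≈ 0.4681, SE ≈ 0.0318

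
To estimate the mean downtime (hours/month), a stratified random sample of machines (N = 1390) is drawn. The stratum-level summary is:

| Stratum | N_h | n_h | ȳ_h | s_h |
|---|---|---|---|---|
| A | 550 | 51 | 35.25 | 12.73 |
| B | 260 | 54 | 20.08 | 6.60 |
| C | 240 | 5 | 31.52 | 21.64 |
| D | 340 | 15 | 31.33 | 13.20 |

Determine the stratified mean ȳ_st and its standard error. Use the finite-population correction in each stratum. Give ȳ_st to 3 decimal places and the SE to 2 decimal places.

ȳ_st = Σ W_h ȳ_h = (550·35.25 + 260·20.08 + 240·31.52 + 340·31.33)/1390 = 30.80957
V̂(ȳ_st) = Σ W_h² (1 − n_h/N_h) s_h²/n_h, with W_h = N_h/N and N = 1390:
  stratum A: (550/1390)²·(1 − 51/550)·12.73²/51 = 0.451357
  stratum B: (260/1390)²·(1 − 54/260)·6.60²/54 = 0.0223617
  stratum C: (240/1390)²·(1 − 5/240)·21.64²/5 = 2.73397
  stratum D: (340/1390)²·(1 − 15/340)·13.20²/15 = 0.664338
V̂(ȳ_st) = 3.87203
SE(ȳ_st) = √3.87203 = 1.96775

ȳ_st ≈ 30.810, SE ≈ 1.97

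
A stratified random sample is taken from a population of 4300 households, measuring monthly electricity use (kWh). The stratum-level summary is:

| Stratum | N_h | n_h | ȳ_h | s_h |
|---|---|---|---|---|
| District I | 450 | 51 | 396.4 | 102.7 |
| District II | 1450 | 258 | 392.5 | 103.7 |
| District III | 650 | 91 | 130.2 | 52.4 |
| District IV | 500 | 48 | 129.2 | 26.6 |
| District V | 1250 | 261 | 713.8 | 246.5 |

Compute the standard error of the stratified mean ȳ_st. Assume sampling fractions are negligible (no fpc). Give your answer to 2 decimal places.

SE(ȳ_st) ≈ 5.25

V̂(ȳ_st) = Σ W_h² s_h²/n_h, with W_h = N_h/N and N = 4300:
  stratum District I: (450/4300)²·102.7²/51 = 2.26495
  stratum District II: (1450/4300)²·103.7²/258 = 4.73955
  stratum District III: (650/4300)²·52.4²/91 = 0.689463
  stratum District IV: (500/4300)²·26.6²/48 = 0.199308
  stratum District V: (1250/4300)²·246.5²/261 = 19.6733
V̂(ȳ_st) = 27.5665
SE(ȳ_st) = √27.5665 = 5.25038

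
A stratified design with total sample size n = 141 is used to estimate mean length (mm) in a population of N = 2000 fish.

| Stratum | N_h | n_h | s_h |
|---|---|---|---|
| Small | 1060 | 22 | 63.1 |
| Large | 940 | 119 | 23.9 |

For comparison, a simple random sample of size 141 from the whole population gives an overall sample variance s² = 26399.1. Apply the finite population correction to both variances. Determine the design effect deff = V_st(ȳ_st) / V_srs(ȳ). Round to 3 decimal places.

V̂(ȳ_st) = Σ W_h² (1 − n_h/N_h) s_h²/n_h, with W_h = N_h/N and N = 2000:
  stratum Small: (1060/2000)²·(1 − 22/1060)·63.1²/22 = 49.7828
  stratum Large: (940/2000)²·(1 − 119/940)·23.9²/119 = 0.926104
V_st = 50.7089
V_srs = (1 − 141/2000)·26399.1/141 = 174.028
deff = V_st / V_srs = 50.7089/174.028 = 0.2914

deff ≈ 0.291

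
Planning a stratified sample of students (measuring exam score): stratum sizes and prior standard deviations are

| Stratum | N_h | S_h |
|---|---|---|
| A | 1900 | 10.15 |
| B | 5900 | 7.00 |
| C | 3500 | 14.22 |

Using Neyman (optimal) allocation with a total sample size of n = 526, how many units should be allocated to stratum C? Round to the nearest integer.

Neyman allocation: n_h = n · N_h S_h / Σ N_i S_i, with n = 526.
  stratum A: N_h·S_h = 1900·10.15 = 19285.00
  stratum B: N_h·S_h = 5900·7.00 = 41300.00
  stratum C: N_h·S_h = 3500·14.22 = 49770.00
Σ N_h S_h = 110355.00
n for stratum C = 526·49770.00/110355.00 = 237.225 → 237

237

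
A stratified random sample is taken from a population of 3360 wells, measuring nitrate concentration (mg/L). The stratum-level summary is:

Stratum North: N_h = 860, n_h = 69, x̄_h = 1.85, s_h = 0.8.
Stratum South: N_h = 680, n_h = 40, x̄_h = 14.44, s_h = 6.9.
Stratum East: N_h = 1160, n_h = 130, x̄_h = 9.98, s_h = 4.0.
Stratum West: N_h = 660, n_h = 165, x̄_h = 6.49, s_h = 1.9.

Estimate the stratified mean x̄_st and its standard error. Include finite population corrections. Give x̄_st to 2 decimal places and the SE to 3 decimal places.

x̄_st ≈ 8.12, SE ≈ 0.245

x̄_st = Σ W_h x̄_h = (860·1.85 + 680·14.44 + 1160·9.98 + 660·6.49)/3360 = 8.11619
V̂(x̄_st) = Σ W_h² (1 − n_h/N_h) s_h²/n_h, with W_h = N_h/N and N = 3360:
  stratum North: (860/3360)²·(1 − 69/860)·0.8²/69 = 0.000558891
  stratum South: (680/3360)²·(1 − 40/680)·6.9²/40 = 0.0458827
  stratum East: (1160/3360)²·(1 − 130/1160)·4.0²/130 = 0.0130255
  stratum West: (660/3360)²·(1 − 165/660)·1.9²/165 = 0.000633131
V̂(x̄_st) = 0.0601001
SE(x̄_st) = √0.0601001 = 0.245153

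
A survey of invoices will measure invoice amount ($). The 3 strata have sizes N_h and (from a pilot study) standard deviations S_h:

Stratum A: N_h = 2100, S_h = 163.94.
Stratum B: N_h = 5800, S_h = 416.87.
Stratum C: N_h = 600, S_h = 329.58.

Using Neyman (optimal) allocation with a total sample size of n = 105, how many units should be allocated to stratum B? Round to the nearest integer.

86

Neyman allocation: n_h = n · N_h S_h / Σ N_i S_i, with n = 105.
  stratum A: N_h·S_h = 2100·163.94 = 344274.00
  stratum B: N_h·S_h = 5800·416.87 = 2417846.00
  stratum C: N_h·S_h = 600·329.58 = 197748.00
Σ N_h S_h = 2959868.00
n for stratum B = 105·2417846.00/2959868.00 = 85.772 → 86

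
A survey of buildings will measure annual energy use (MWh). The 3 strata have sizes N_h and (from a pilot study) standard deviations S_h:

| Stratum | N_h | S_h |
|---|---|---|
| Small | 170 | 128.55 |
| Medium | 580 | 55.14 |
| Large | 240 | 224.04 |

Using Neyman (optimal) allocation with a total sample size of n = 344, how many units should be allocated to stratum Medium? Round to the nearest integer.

Neyman allocation: n_h = n · N_h S_h / Σ N_i S_i, with n = 344.
  stratum Small: N_h·S_h = 170·128.55 = 21853.50
  stratum Medium: N_h·S_h = 580·55.14 = 31981.20
  stratum Large: N_h·S_h = 240·224.04 = 53769.60
Σ N_h S_h = 107604.30
n for stratum Medium = 344·31981.20/107604.30 = 102.241 → 102

102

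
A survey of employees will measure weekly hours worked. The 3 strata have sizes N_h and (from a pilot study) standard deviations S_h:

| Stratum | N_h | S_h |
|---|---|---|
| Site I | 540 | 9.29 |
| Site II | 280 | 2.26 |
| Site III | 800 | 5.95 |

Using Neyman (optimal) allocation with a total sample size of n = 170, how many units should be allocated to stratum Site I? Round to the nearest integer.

Neyman allocation: n_h = n · N_h S_h / Σ N_i S_i, with n = 170.
  stratum Site I: N_h·S_h = 540·9.29 = 5016.60
  stratum Site II: N_h·S_h = 280·2.26 = 632.80
  stratum Site III: N_h·S_h = 800·5.95 = 4760.00
Σ N_h S_h = 10409.40
n for stratum Site I = 170·5016.60/10409.40 = 81.928 → 82

82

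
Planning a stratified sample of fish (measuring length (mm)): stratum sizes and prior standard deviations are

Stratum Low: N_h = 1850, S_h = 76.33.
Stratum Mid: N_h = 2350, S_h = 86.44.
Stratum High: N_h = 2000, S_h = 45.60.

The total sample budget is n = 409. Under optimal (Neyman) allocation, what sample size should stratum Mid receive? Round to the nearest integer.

191

Neyman allocation: n_h = n · N_h S_h / Σ N_i S_i, with n = 409.
  stratum Low: N_h·S_h = 1850·76.33 = 141210.50
  stratum Mid: N_h·S_h = 2350·86.44 = 203134.00
  stratum High: N_h·S_h = 2000·45.60 = 91200.00
Σ N_h S_h = 435544.50
n for stratum Mid = 409·203134.00/435544.50 = 190.754 → 191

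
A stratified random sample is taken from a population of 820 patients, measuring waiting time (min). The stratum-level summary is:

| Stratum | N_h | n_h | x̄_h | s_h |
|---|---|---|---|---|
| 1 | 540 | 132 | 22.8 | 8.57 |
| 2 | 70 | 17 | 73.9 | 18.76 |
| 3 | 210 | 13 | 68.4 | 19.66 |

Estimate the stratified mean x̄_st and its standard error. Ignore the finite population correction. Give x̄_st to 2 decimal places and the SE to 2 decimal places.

x̄_st ≈ 38.84, SE ≈ 1.53

x̄_st = Σ W_h x̄_h = (540·22.8 + 70·73.9 + 210·68.4)/820 = 38.84024
V̂(x̄_st) = Σ W_h² s_h²/n_h, with W_h = N_h/N and N = 820:
  stratum 1: (540/820)²·8.57²/132 = 0.241295
  stratum 2: (70/820)²·18.76²/17 = 0.150864
  stratum 3: (210/820)²·19.66²/13 = 1.95
V̂(x̄_st) = 2.34216
SE(x̄_st) = √2.34216 = 1.53041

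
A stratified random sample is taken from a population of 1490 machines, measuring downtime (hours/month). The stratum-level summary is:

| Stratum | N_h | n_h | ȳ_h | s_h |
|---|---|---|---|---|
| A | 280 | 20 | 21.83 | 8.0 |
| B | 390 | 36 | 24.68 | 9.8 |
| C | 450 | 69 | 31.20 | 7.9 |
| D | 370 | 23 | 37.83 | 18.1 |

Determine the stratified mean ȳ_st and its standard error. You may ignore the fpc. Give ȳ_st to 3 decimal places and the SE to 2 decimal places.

ȳ_st ≈ 29.379, SE ≈ 1.12

ȳ_st = Σ W_h ȳ_h = (280·21.83 + 390·24.68 + 450·31.20 + 370·37.83)/1490 = 29.37899
V̂(ȳ_st) = Σ W_h² s_h²/n_h, with W_h = N_h/N and N = 1490:
  stratum A: (280/1490)²·8.0²/20 = 0.113004
  stratum B: (390/1490)²·9.8²/36 = 0.182771
  stratum C: (450/1490)²·7.9²/69 = 0.0825007
  stratum D: (370/1490)²·18.1²/23 = 0.878335
V̂(ȳ_st) = 1.25661
SE(ȳ_st) = √1.25661 = 1.12099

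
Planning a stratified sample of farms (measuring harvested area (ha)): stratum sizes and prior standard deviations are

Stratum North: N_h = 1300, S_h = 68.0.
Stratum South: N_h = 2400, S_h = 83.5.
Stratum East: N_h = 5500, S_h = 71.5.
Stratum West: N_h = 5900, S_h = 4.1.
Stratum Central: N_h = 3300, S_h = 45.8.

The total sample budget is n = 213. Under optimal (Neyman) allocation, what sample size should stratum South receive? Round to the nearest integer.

Neyman allocation: n_h = n · N_h S_h / Σ N_i S_i, with n = 213.
  stratum North: N_h·S_h = 1300·68.0 = 88400.00
  stratum South: N_h·S_h = 2400·83.5 = 200400.00
  stratum East: N_h·S_h = 5500·71.5 = 393250.00
  stratum West: N_h·S_h = 5900·4.1 = 24190.00
  stratum Central: N_h·S_h = 3300·45.8 = 151140.00
Σ N_h S_h = 857380.00
n for stratum South = 213·200400.00/857380.00 = 49.786 → 50

50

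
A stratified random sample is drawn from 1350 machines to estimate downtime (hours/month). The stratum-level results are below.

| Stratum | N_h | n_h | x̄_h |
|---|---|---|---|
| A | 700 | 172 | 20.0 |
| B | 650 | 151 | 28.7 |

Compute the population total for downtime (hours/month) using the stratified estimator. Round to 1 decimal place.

τ̂_st = Σ N_h x̄_h = 700·20.0 + 650·28.7 = 32655.0

τ̂_st ≈ 32655.0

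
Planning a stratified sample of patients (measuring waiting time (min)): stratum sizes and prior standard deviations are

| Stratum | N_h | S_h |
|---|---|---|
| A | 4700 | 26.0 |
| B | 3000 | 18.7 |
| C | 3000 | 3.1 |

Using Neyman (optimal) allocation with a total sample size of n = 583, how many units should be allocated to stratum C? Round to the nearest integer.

29

Neyman allocation: n_h = n · N_h S_h / Σ N_i S_i, with n = 583.
  stratum A: N_h·S_h = 4700·26.0 = 122200.00
  stratum B: N_h·S_h = 3000·18.7 = 56100.00
  stratum C: N_h·S_h = 3000·3.1 = 9300.00
Σ N_h S_h = 187600.00
n for stratum C = 583·9300.00/187600.00 = 28.901 → 29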